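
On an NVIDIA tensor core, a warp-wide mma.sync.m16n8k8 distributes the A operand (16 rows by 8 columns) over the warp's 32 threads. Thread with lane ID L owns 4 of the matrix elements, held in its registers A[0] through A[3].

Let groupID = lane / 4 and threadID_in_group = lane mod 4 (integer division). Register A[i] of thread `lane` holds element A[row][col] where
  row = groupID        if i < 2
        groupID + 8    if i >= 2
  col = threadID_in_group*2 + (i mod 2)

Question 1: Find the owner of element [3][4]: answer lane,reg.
14,0

r:3=>grp=3,rB=0  c:4=>tig=2,lo=0
L=3*4+2=14  i=0*2+0=0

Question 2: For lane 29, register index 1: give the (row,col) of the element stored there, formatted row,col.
7,3

29: G=7,T=1
[1] (7+0,1*2+1) = (7,3)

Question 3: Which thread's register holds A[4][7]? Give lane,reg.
19,1

r=4→G=4,rhi=0  c=7→T=3,p=1
L=4*4+3=19  i=0*2+1=1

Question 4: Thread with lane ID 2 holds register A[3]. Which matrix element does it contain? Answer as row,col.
8,5

lane 2→2/4=0, 2 mod 4=2
i=3  r:0+8→8  c:2·2+1→5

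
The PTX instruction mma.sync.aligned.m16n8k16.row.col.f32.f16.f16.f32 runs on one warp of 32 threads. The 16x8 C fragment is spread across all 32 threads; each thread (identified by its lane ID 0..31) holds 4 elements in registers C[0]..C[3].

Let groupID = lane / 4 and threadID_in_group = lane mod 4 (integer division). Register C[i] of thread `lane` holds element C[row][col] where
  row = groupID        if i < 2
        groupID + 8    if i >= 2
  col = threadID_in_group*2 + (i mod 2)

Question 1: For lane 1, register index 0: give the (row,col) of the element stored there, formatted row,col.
0,2

L=1->g=1>>2=0, t=1&3=1
[0]->row 0+0=0  col 1·2+0=2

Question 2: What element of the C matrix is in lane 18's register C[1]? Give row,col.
4,5

L=18→G=18>>2=4, T=18&3=2
[1]→row 4+0=4  col 2·2+1=5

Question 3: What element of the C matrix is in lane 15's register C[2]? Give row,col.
11,6

L=15=>grp=15>>2=3, tig=15&3=3
[2]=>row 3+8=11  col 3·2+0=6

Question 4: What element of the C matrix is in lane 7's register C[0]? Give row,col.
1,6

7: grp=1,tig=3
[0] (1+0,3*2+0) = (1,6)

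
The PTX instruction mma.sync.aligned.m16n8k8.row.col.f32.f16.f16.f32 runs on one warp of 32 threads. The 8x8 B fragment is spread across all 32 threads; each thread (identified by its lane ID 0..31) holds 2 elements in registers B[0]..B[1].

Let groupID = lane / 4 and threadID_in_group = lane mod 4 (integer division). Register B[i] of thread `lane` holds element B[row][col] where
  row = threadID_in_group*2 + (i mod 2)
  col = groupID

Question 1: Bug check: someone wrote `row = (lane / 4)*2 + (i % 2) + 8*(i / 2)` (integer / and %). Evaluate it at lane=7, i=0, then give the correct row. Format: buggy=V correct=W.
`(lane / 4)*2 + (i % 2) + 8*(i / 2)`[7,0]->2
lane 7->7/4=1, 7 mod 4=3
i=0  r:2·3+0->6  c:1
row: 2 vs 6

buggy=2 correct=6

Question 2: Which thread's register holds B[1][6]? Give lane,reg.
24,1

c=6⇒gr=6  r=1⇒th=0,odd=1
L=6*4+0=24  i=1=1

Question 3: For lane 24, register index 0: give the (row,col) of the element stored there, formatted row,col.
0,6

24: G=6,T=0
[0] (0*2+0,6) = (0,6)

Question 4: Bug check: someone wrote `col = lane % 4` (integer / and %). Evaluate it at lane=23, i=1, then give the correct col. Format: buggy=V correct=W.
buggy=3 correct=5

`lane % 4`[23,1]->3
lane 23: g=5 (23/4), t=3 (23%4)
i=1: r=3*2+1=7, c=g=5
col: 3 vs 5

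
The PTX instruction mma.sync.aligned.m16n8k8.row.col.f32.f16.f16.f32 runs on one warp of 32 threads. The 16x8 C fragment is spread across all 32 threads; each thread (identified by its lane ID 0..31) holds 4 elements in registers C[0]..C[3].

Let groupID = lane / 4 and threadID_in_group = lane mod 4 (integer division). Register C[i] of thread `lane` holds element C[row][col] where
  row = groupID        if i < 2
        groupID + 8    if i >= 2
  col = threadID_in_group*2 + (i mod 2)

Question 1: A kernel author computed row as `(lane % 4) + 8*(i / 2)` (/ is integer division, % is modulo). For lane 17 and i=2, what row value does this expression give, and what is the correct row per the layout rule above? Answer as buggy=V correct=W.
`(lane % 4) + 8*(i / 2)`[17,2]⇒9
lane 17⇒17/4=4, 17 mod 4=1
i=2  r:4+8⇒12  c:2·1+0⇒2
row: 9 vs 12

buggy=9 correct=12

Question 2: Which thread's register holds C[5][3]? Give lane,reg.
r: 5->gid=5,r8=0  c: 3->tid=1,i&1=1
L=5*4+1=21  i=0*2+1=1

21,1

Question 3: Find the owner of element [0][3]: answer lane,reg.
1,1

r:0=>grp=0,rB=0  c:3=>tig=1,lo=1
L=0*4+1=1  i=0*2+1=1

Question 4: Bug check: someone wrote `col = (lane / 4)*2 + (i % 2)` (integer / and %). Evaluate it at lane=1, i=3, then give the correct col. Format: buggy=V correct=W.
`(lane / 4)*2 + (i % 2)`[1,3]→1
lane 1: G=0 (1/4), T=1 (1%4)
i=3: r=0+8=8, c=1*2+1=3
col: 1 vs 3

buggy=1 correct=3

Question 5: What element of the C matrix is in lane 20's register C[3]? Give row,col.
lane 20: G=5 (20/4), T=0 (20%4)
i=3: r=5+8=13, c=0*2+1=1

13,1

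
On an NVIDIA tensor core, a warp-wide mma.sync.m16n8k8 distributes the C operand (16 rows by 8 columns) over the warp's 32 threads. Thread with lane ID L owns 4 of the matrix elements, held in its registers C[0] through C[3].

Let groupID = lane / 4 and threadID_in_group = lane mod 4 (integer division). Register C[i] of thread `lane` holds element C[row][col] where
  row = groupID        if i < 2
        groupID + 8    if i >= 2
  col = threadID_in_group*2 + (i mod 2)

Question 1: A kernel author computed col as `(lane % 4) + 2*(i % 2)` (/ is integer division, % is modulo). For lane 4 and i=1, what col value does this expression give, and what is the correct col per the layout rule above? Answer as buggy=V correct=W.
`(lane % 4) + 2*(i % 2)`[4,1]=>2
lane 4: grp=1 (4/4), tig=0 (4%4)
i=1: r=1+0=1, c=0*2+1=1
col: 2 vs 1

buggy=2 correct=1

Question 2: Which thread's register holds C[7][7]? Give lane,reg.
31,1

r: 7->gid=7,r8=0  c: 7->tid=3,i&1=1
L=7*4+3=31  i=0*2+1=1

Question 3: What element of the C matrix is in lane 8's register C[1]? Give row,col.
lane 8: gr=2 (8/4), th=0 (8%4)
i=1: r=2+0=2, c=0*2+1=1

2,1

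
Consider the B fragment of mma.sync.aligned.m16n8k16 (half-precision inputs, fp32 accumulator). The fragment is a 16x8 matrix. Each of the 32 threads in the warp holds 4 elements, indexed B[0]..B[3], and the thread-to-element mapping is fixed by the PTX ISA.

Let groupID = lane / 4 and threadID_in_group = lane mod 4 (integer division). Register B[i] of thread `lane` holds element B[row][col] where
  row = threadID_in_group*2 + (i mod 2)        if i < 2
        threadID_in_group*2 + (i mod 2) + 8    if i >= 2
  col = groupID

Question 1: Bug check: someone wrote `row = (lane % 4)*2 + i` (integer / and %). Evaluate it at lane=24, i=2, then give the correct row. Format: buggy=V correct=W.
buggy=2 correct=8

`(lane % 4)*2 + i`[24,2]→2
24: G=6,T=0
[2] (0*2+0+8,6) = (8,6)
row: 2 vs 8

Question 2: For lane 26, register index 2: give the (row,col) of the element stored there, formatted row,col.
lane 26: G=6 (26/4), T=2 (26%4)
i=2: r=2*2+0+8=12, c=G=6

12,6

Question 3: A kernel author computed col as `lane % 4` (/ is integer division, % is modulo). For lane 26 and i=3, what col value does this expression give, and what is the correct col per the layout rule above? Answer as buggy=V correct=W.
buggy=2 correct=6

`lane % 4`[26,3]=>2
lane 26: grp=6 (26/4), tig=2 (26%4)
i=3: r=2*2+1+8=13, c=grp=6
col: 2 vs 6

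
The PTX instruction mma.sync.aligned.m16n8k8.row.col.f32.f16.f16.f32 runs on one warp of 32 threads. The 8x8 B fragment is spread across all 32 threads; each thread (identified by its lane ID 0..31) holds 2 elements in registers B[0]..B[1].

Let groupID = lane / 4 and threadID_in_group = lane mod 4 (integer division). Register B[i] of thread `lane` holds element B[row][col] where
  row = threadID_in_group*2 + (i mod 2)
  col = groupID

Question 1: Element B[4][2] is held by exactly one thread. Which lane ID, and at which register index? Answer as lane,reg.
10,0

c=2→G=2  r=4→T=2,p=0
L=2*4+2=10  i=0=0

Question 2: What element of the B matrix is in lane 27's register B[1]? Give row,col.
L=27=>grp=27>>2=6, tig=27&3=3
[1]=>row 3·2+1=7  col grp=6

7,6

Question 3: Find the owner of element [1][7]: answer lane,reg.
c=7⇒gr=7  r=1⇒th=0,odd=1
L=7*4+0=28  i=1=1

28,1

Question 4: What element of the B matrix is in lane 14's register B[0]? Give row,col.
lane 14->14/4=3, 14 mod 4=2
i=0  r:2·2+0->4  c:3

4,3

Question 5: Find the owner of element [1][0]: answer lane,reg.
0,1

c=0→G=0  r=1→T=0,p=1
L=0*4+0=0  i=1=1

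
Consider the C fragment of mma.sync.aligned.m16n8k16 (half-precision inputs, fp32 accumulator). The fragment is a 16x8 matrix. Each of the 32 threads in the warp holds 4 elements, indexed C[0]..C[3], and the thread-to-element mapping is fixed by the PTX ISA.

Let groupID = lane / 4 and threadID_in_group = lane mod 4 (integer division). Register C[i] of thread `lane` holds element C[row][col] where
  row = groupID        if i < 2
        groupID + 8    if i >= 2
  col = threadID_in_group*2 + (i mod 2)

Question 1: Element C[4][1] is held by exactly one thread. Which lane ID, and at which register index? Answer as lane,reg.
16,1

r:4=>grp=4,rB=0  c:1=>tig=0,lo=1
L=4*4+0=16  i=0*2+1=1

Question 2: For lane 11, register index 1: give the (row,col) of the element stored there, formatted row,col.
2,7

11: gid=2,tid=3
[1] (2+0,3*2+1) = (2,7)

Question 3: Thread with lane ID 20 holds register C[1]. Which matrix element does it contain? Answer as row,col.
L=20->g=20>>2=5, t=20&3=0
[1]->row 5+0=5  col 0·2+1=1

5,1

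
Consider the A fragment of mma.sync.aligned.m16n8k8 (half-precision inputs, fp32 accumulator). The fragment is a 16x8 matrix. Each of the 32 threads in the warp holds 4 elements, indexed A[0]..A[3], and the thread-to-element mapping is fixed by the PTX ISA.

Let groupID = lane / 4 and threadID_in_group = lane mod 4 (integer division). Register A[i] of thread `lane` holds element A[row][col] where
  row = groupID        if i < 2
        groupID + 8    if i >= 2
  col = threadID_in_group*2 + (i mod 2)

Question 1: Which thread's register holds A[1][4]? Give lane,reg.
r:1=>grp=1,rB=0  c:4=>tig=2,lo=0
L=1*4+2=6  i=0*2+0=0

6,0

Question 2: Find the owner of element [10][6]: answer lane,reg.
r:10=>grp=2,rB=1  c:6=>tig=3,lo=0
L=2*4+3=11  i=1*2+0=2

11,2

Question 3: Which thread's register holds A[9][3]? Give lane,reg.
5,3

r:9=>grp=1,rB=1  c:3=>tig=1,lo=1
L=1*4+1=5  i=1*2+1=3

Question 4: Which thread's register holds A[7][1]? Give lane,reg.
28,1

r=7⇒gr=7,Rb=0  c=1⇒th=0,odd=1
L=7*4+0=28  i=0*2+1=1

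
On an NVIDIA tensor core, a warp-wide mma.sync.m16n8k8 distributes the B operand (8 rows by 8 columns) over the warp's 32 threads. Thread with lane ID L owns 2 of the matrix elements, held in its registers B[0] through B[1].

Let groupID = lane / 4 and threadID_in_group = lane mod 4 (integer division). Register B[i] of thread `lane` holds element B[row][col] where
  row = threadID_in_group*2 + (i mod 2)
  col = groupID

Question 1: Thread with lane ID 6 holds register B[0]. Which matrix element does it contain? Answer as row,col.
L=6->g=6>>2=1, t=6&3=2
[0]->row 2·2+0=4  col g=1

4,1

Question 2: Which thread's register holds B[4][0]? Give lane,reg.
c=0→G=0  r=4→T=2,p=0
L=0*4+2=2  i=0=0

2,0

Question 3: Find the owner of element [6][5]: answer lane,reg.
23,0

c:5=>grp=5  r:6=>tig=3,lo=0
L=5*4+3=23  i=0=0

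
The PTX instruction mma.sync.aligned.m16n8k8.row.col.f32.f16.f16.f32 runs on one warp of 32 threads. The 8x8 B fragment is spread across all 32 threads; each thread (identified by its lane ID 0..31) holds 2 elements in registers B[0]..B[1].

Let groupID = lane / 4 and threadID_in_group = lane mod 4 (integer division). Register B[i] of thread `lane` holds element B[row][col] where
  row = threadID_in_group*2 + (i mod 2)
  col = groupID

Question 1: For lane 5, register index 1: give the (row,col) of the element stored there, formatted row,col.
lane 5→5/4=1, 5 mod 4=1
i=1  r:2·1+1→3  c:1

3,1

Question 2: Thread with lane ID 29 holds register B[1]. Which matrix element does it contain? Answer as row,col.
3,7

L=29⇒gr=29>>2=7, th=29&3=1
[1]⇒row 1·2+1=3  col gr=7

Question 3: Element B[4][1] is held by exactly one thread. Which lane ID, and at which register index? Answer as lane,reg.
c:1=>grp=1  r:4=>tig=2,lo=0
L=1*4+2=6  i=0=0

6,0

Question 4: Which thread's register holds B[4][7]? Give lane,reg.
c=7->g=7  r=4->t=2,b0=0
L=7*4+2=30  i=0=0

30,0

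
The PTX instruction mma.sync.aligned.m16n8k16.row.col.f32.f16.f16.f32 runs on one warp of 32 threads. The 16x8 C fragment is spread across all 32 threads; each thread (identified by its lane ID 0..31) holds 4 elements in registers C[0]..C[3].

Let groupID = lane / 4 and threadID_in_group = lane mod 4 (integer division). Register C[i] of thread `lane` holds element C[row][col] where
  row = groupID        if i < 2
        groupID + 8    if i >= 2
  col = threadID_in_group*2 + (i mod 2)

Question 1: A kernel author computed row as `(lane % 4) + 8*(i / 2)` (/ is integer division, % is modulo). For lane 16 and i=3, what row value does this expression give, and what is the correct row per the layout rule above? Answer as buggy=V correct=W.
`(lane % 4) + 8*(i / 2)`[16,3]=>8
L=16=>grp=16>>2=4, tig=16&3=0
[3]=>row 4+8=12  col 0·2+1=1
row: 8 vs 12

buggy=8 correct=12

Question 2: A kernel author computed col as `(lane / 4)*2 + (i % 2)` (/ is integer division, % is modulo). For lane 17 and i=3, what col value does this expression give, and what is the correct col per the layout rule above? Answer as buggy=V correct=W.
`(lane / 4)*2 + (i % 2)`[17,3]⇒9
lane 17⇒17/4=4, 17 mod 4=1
i=3  r:4+8⇒12  c:2·1+1⇒3
col: 9 vs 3

buggy=9 correct=3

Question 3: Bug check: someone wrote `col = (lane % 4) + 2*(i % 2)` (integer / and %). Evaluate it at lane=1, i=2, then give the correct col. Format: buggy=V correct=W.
`(lane % 4) + 2*(i % 2)`[1,2]->1
1: g=0,t=1
[2] (0+8,1*2+0) = (8,2)
col: 1 vs 2

buggy=1 correct=2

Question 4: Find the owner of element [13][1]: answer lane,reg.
r: 13->gid=5,r8=1  c: 1->tid=0,i&1=1
L=5*4+0=20  i=1*2+1=3

20,3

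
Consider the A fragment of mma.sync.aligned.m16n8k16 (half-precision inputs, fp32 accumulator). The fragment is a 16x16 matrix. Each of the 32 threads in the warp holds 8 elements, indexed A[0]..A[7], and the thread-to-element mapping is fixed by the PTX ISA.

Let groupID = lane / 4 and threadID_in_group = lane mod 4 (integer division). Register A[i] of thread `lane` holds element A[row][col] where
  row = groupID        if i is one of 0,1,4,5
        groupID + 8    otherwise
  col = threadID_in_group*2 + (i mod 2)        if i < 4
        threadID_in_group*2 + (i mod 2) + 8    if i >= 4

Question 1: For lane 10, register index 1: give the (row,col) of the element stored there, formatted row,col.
10: grp=2,tig=2
[1] (2+0,2*2+1+0) = (2,5)

2,5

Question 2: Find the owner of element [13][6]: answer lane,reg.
r: 13->gid=5,r8=1  c: 6->c8=0,tid=3,i&1=0
L=5*4+3=23  i=0*4+1*2+0=2

23,2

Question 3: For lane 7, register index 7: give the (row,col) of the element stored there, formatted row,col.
L=7=>grp=7>>2=1, tig=7&3=3
[7]=>row 1+8=9  col 3·2+1+8=15

9,15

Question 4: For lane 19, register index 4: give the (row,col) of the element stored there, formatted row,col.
4,14

19: grp=4,tig=3
[4] (4+0,3*2+0+8) = (4,14)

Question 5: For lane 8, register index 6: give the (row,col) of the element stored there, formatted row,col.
10,8

8: G=2,T=0
[6] (2+8,0*2+0+8) = (10,8)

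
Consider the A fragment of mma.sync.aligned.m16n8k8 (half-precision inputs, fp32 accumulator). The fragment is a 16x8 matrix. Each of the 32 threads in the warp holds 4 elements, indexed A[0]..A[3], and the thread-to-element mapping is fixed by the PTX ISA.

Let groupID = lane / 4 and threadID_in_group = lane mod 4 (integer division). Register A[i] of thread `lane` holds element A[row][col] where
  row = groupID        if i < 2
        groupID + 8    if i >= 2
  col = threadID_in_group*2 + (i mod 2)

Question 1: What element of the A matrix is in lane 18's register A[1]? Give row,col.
4,5

lane 18=>18/4=4, 18 mod 4=2
i=1  r:4+0=>4  c:2·2+1=>5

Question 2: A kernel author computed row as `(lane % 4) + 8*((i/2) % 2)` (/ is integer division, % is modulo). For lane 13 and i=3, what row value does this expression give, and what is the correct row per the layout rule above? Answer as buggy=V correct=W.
`(lane % 4) + 8*((i/2) % 2)`[13,3]->9
13: gid=3,tid=1
[3] (3+8,1*2+1) = (11,3)
row: 9 vs 11

buggy=9 correct=11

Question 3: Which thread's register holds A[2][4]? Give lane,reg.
10,0

r:2=>grp=2,rB=0  c:4=>tig=2,lo=0
L=2*4+2=10  i=0*2+0=0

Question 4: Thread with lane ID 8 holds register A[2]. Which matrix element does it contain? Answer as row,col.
10,0

L=8→G=8>>2=2, T=8&3=0
[2]→row 2+8=10  col 0·2+0=0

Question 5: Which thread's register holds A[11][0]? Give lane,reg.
r=11->g=3,rb=1  c=0->t=0,b0=0
L=3*4+0=12  i=1*2+0=2

12,2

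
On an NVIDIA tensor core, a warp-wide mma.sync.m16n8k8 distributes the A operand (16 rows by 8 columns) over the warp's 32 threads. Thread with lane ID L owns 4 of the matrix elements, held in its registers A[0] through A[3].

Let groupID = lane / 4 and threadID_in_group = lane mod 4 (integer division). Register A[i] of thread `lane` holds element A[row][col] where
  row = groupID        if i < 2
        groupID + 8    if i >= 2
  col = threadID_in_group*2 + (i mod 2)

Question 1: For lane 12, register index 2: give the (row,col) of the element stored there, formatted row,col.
11,0

lane 12->12/4=3, 12 mod 4=0
i=2  r:3+8->11  c:2·0+0->0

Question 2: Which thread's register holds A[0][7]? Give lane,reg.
3,1

r=0->g=0,rb=0  c=7->t=3,b0=1
L=0*4+3=3  i=0*2+1=1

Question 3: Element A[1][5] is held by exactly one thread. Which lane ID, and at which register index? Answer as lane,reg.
r:1=>grp=1,rB=0  c:5=>tig=2,lo=1
L=1*4+2=6  i=0*2+1=1

6,1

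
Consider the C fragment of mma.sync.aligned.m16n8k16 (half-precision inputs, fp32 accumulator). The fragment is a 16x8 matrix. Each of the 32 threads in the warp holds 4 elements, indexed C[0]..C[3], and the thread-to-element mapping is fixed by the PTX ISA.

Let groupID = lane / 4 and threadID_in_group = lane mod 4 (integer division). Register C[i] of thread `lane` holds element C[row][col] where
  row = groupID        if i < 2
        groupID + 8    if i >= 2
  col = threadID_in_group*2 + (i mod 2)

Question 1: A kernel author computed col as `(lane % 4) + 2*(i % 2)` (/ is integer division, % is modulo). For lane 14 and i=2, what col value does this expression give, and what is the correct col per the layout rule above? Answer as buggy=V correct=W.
buggy=2 correct=4

`(lane % 4) + 2*(i % 2)`[14,2]->2
lane 14->14/4=3, 14 mod 4=2
i=2  r:3+8->11  c:2·2+0->4
col: 2 vs 4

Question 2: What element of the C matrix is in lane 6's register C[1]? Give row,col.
1,5

6: g=1,t=2
[1] (1+0,2*2+1) = (1,5)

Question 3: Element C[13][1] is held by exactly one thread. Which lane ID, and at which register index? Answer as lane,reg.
r: 13->gid=5,r8=1  c: 1->tid=0,i&1=1
L=5*4+0=20  i=1*2+1=3

20,3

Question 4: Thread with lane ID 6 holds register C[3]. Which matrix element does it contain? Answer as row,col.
9,5

lane 6: G=1 (6/4), T=2 (6%4)
i=3: r=1+8=9, c=2*2+1=5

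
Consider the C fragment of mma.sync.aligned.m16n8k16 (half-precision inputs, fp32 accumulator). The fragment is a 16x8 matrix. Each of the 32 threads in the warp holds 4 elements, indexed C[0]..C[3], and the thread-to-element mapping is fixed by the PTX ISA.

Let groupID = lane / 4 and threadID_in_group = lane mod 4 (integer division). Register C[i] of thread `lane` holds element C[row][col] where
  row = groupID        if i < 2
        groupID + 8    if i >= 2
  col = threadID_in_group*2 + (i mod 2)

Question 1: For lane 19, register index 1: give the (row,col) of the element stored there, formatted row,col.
19: grp=4,tig=3
[1] (4+0,3*2+1) = (4,7)

4,7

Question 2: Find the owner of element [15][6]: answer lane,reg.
31,2

r: 15->gid=7,r8=1  c: 6->tid=3,i&1=0
L=7*4+3=31  i=1*2+0=2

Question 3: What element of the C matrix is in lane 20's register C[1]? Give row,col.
20: G=5,T=0
[1] (5+0,0*2+1) = (5,1)

5,1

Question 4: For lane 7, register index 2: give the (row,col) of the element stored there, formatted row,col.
L=7⇒gr=7>>2=1, th=7&3=3
[2]⇒row 1+8=9  col 3·2+0=6

9,6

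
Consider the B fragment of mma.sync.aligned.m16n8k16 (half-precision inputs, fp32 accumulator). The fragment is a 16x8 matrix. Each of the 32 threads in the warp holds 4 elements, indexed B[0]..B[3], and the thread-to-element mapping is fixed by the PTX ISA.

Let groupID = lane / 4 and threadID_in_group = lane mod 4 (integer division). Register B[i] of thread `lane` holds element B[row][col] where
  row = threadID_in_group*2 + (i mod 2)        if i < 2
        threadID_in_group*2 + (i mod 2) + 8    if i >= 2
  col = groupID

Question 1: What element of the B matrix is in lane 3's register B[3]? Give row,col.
lane 3->3/4=0, 3 mod 4=3
i=3  r:2·3+1+8->15  c:0

15,0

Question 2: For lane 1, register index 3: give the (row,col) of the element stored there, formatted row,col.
lane 1: grp=0 (1/4), tig=1 (1%4)
i=3: r=1*2+1+8=11, c=grp=0

11,0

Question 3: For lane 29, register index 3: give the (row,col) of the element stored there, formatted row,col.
11,7

lane 29: G=7 (29/4), T=1 (29%4)
i=3: r=1*2+1+8=11, c=G=7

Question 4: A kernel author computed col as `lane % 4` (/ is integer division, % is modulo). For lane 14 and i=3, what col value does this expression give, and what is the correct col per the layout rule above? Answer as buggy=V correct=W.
buggy=2 correct=3

`lane % 4`[14,3]⇒2
lane 14: gr=3 (14/4), th=2 (14%4)
i=3: r=2*2+1+8=13, c=gr=3
col: 2 vs 3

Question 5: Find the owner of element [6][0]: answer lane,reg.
c=0→G=0  r=6→rhi=0,T=3,p=0
L=0*4+3=3  i=0*2+0=0

3,0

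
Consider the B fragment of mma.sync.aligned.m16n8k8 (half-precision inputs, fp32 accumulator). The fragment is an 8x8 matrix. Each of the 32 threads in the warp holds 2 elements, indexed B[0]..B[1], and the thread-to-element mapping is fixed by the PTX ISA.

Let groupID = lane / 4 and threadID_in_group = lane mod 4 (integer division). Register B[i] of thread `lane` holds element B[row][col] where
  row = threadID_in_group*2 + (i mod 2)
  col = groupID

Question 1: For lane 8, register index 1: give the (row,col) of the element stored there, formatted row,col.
L=8->g=8>>2=2, t=8&3=0
[1]->row 0·2+1=1  col g=2

1,2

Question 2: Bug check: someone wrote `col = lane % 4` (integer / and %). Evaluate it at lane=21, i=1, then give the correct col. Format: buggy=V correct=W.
`lane % 4`[21,1]->1
lane 21: g=5 (21/4), t=1 (21%4)
i=1: r=1*2+1=3, c=g=5
col: 1 vs 5

buggy=1 correct=5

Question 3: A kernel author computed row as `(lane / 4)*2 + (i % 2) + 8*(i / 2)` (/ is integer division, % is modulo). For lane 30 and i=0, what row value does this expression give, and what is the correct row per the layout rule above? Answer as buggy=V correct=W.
`(lane / 4)*2 + (i % 2) + 8*(i / 2)`[30,0]->14
30: g=7,t=2
[0] (2*2+0,7) = (4,7)
row: 14 vs 4

buggy=14 correct=4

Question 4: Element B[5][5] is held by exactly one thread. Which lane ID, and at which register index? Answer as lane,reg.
22,1

c=5→G=5  r=5→T=2,p=1
L=5*4+2=22  i=1=1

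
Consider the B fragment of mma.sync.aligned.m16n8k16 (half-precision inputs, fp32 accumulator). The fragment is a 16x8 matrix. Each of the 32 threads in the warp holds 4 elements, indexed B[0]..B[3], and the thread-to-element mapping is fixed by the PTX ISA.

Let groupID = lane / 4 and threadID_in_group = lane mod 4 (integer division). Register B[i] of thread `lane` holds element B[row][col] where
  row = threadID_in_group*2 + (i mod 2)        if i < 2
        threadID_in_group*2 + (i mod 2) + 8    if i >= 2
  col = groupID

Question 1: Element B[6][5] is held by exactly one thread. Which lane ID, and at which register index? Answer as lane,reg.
c:5=>grp=5  r:6=>rB=0,tig=3,lo=0
L=5*4+3=23  i=0*2+0=0

23,0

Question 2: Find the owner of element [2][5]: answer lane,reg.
c=5⇒gr=5  r=2⇒Rb=0,th=1,odd=0
L=5*4+1=21  i=0*2+0=0

21,0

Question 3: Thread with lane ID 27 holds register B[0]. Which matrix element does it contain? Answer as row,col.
L=27->gid=27>>2=6, tid=27&3=3
[0]->row 3·2+0+0=6  col gid=6

6,6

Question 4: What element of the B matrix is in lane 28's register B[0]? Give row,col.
lane 28: g=7 (28/4), t=0 (28%4)
i=0: r=0*2+0+0=0, c=g=7

0,7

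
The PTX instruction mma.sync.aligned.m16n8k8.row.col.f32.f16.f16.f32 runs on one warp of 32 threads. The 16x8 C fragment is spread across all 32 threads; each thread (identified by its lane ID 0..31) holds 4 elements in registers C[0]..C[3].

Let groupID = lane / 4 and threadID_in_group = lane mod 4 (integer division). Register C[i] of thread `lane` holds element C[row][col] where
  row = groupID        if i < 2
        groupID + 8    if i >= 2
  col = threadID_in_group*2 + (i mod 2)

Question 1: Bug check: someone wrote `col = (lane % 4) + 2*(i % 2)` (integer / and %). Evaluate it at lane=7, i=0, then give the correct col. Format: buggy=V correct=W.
buggy=3 correct=6

`(lane % 4) + 2*(i % 2)`[7,0]=>3
L=7=>grp=7>>2=1, tig=7&3=3
[0]=>row 1+0=1  col 3·2+0=6
col: 3 vs 6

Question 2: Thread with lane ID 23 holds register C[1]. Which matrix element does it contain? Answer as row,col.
lane 23=>23/4=5, 23 mod 4=3
i=1  r:5+0=>5  c:2·3+1=>7

5,7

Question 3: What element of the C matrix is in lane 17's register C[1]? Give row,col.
lane 17: grp=4 (17/4), tig=1 (17%4)
i=1: r=4+0=4, c=1*2+1=3

4,3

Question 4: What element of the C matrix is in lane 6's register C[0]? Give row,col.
1,4

lane 6->6/4=1, 6 mod 4=2
i=0  r:1+0->1  c:2·2+0->4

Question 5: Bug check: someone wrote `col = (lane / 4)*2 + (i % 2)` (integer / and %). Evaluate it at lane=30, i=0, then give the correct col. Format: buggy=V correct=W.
buggy=14 correct=4

`(lane / 4)*2 + (i % 2)`[30,0]->14
lane 30->30/4=7, 30 mod 4=2
i=0  r:7+0->7  c:2·2+0->4
col: 14 vs 4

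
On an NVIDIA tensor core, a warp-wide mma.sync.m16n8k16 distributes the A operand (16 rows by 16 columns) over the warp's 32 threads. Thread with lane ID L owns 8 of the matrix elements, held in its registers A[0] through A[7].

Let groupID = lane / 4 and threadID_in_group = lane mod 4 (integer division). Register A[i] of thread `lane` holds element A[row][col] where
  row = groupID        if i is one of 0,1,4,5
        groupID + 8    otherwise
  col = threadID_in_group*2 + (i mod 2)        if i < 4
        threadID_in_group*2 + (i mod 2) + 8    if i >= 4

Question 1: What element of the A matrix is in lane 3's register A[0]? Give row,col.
lane 3=>3/4=0, 3 mod 4=3
i=0  r:0+0=>0  c:2·3+0+0=>6

0,6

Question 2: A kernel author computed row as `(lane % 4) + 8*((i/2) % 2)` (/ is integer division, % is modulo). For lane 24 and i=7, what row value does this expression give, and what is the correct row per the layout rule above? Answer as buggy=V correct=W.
buggy=8 correct=14

`(lane % 4) + 8*((i/2) % 2)`[24,7]→8
L=24→G=24>>2=6, T=24&3=0
[7]→row 6+8=14  col 0·2+1+8=9
row: 8 vs 14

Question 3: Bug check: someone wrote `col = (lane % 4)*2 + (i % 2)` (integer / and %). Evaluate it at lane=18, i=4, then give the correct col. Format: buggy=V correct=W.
buggy=4 correct=12

`(lane % 4)*2 + (i % 2)`[18,4]→4
lane 18: G=4 (18/4), T=2 (18%4)
i=4: r=4+0=4, c=2*2+0+8=12
col: 4 vs 12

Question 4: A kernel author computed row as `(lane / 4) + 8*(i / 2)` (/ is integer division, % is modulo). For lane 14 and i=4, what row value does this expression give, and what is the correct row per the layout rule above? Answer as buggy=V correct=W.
`(lane / 4) + 8*(i / 2)`[14,4]→19
lane 14→14/4=3, 14 mod 4=2
i=4  r:3+0→3  c:2·2+0+8→12
row: 19 vs 3

buggy=19 correct=3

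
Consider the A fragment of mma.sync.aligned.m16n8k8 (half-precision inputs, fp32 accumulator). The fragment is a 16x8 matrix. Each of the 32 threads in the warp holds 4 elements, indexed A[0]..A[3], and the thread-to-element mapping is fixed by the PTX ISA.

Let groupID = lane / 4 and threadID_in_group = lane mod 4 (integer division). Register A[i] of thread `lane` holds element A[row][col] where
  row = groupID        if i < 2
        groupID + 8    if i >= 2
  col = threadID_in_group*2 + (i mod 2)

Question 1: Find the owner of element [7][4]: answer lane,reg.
30,0

r: 7->gid=7,r8=0  c: 4->tid=2,i&1=0
L=7*4+2=30  i=0*2+0=0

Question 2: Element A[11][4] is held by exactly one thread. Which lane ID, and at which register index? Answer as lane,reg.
14,2

r=11→G=3,rhi=1  c=4→T=2,p=0
L=3*4+2=14  i=1*2+0=2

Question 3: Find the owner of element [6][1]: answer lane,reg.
r=6->g=6,rb=0  c=1->t=0,b0=1
L=6*4+0=24  i=0*2+1=1

24,1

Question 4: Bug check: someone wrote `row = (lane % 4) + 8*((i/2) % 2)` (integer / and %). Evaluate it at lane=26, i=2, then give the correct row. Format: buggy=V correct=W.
buggy=10 correct=14

`(lane % 4) + 8*((i/2) % 2)`[26,2]⇒10
lane 26: gr=6 (26/4), th=2 (26%4)
i=2: r=6+8=14, c=2*2+0=4
row: 10 vs 14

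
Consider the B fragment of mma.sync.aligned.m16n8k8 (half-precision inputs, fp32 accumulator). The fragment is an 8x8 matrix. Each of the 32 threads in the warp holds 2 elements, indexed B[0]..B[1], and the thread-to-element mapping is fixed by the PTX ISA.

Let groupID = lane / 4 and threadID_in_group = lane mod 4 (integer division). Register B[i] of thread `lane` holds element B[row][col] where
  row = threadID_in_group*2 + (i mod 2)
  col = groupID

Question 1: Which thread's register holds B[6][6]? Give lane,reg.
27,0

c=6->g=6  r=6->t=3,b0=0
L=6*4+3=27  i=0=0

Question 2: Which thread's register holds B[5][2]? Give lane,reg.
c=2⇒gr=2  r=5⇒th=2,odd=1
L=2*4+2=10  i=1=1

10,1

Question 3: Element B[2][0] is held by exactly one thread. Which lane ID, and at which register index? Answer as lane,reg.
1,0

c=0⇒gr=0  r=2⇒th=1,odd=0
L=0*4+1=1  i=0=0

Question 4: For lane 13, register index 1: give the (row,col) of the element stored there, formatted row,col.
3,3

L=13->gid=13>>2=3, tid=13&3=1
[1]->row 1·2+1=3  col gid=3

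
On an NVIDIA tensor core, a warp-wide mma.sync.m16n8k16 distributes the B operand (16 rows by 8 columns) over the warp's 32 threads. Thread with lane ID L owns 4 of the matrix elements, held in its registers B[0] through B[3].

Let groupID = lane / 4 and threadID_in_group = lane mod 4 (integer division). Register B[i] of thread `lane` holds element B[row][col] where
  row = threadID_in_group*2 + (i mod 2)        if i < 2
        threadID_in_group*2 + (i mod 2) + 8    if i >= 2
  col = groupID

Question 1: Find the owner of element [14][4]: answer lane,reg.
c: 4->gid=4  r: 14->r8=1,tid=3,i&1=0
L=4*4+3=19  i=1*2+0=2

19,2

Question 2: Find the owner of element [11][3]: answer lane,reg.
c:3=>grp=3  r:11=>rB=1,tig=1,lo=1
L=3*4+1=13  i=1*2+1=3

13,3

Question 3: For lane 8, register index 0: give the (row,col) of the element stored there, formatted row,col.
L=8→G=8>>2=2, T=8&3=0
[0]→row 0·2+0+0=0  col G=2

0,2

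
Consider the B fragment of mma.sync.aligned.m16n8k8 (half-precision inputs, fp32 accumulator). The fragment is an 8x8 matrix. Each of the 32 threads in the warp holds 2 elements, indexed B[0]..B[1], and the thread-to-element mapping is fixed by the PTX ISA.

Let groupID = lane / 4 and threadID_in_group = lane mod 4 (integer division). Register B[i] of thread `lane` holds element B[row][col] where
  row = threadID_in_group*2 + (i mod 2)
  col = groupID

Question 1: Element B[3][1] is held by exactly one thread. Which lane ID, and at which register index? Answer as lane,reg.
5,1

c=1->g=1  r=3->t=1,b0=1
L=1*4+1=5  i=1=1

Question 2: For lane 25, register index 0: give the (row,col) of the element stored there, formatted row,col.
2,6

L=25⇒gr=25>>2=6, th=25&3=1
[0]⇒row 1·2+0=2  col gr=6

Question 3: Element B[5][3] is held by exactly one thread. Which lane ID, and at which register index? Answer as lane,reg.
14,1

c=3→G=3  r=5→T=2,p=1
L=3*4+2=14  i=1=1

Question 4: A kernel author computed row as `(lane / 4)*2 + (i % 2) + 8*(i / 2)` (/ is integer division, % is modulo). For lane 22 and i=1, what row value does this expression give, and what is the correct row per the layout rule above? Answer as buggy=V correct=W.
`(lane / 4)*2 + (i % 2) + 8*(i / 2)`[22,1]->11
lane 22->22/4=5, 22 mod 4=2
i=1  r:2·2+1->5  c:5
row: 11 vs 5

buggy=11 correct=5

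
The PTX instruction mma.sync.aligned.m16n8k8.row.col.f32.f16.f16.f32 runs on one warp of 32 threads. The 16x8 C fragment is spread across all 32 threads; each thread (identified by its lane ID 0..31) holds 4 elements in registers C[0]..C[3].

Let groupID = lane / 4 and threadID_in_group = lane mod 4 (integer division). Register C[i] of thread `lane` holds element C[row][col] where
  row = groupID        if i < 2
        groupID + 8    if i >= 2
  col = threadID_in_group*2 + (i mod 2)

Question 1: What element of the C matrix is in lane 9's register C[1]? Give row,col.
2,3

lane 9->9/4=2, 9 mod 4=1
i=1  r:2+0->2  c:2·1+1->3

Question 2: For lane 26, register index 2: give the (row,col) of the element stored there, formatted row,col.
14,4

L=26→G=26>>2=6, T=26&3=2
[2]→row 6+8=14  col 2·2+0=4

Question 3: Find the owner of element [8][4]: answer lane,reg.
2,2

r=8⇒gr=0,Rb=1  c=4⇒th=2,odd=0
L=0*4+2=2  i=1*2+0=2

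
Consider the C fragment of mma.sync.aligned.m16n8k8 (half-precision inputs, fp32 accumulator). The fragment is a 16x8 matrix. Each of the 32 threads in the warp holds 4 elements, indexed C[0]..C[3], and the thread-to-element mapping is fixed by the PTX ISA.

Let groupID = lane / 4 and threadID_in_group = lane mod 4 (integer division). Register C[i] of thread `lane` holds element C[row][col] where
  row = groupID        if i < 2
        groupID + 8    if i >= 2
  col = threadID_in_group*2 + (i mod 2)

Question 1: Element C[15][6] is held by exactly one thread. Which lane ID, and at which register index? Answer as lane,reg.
31,2

r=15->g=7,rb=1  c=6->t=3,b0=0
L=7*4+3=31  i=1*2+0=2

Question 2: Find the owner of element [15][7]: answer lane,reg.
31,3

r=15⇒gr=7,Rb=1  c=7⇒th=3,odd=1
L=7*4+3=31  i=1*2+1=3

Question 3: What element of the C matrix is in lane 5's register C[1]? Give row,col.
L=5->gid=5>>2=1, tid=5&3=1
[1]->row 1+0=1  col 1·2+1=3

1,3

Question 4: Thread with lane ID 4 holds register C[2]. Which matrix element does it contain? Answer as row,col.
lane 4=>4/4=1, 4 mod 4=0
i=2  r:1+8=>9  c:2·0+0=>0

9,0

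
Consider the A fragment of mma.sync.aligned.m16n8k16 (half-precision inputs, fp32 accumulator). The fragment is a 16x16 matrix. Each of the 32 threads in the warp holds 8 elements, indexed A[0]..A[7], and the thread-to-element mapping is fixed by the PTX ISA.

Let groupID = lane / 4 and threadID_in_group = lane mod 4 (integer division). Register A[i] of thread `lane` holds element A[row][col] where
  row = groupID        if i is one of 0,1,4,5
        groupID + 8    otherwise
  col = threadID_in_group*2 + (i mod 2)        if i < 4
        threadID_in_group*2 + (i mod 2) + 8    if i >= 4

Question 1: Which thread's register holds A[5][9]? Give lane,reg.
20,5

r=5->g=5,rb=0  c=9->cb=1,t=0,b0=1
L=5*4+0=20  i=1*4+0*2+1=5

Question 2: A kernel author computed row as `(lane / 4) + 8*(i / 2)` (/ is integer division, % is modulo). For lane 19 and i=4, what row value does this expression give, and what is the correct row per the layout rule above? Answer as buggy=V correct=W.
buggy=20 correct=4

`(lane / 4) + 8*(i / 2)`[19,4]=>20
lane 19: grp=4 (19/4), tig=3 (19%4)
i=4: r=4+0=4, c=3*2+0+8=14
row: 20 vs 4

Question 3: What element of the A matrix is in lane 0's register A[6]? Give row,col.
8,8

lane 0: gr=0 (0/4), th=0 (0%4)
i=6: r=0+8=8, c=0*2+0+8=8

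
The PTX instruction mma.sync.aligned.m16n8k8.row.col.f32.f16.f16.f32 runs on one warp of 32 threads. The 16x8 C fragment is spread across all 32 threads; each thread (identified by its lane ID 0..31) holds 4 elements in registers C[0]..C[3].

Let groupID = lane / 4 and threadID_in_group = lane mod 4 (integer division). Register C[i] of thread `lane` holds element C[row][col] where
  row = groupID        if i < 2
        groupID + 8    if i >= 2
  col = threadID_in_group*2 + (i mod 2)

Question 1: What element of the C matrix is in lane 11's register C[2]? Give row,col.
11: gr=2,th=3
[2] (2+8,3*2+0) = (10,6)

10,6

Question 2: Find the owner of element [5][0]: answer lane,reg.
r=5⇒gr=5,Rb=0  c=0⇒th=0,odd=0
L=5*4+0=20  i=0*2+0=0

20,0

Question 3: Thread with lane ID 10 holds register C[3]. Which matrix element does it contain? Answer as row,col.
10,5

10: gr=2,th=2
[3] (2+8,2*2+1) = (10,5)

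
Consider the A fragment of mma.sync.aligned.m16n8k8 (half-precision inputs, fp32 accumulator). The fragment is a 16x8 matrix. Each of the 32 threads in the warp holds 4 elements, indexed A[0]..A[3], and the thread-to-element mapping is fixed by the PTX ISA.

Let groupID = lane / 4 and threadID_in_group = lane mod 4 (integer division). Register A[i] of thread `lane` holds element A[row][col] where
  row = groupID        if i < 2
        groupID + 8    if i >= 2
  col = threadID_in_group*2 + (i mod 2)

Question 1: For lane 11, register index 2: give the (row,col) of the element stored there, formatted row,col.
10,6

L=11=>grp=11>>2=2, tig=11&3=3
[2]=>row 2+8=10  col 3·2+0=6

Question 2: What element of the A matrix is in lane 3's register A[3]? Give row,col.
lane 3: G=0 (3/4), T=3 (3%4)
i=3: r=0+8=8, c=3*2+1=7

8,7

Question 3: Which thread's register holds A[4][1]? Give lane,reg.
16,1

r: 4->gid=4,r8=0  c: 1->tid=0,i&1=1
L=4*4+0=16  i=0*2+1=1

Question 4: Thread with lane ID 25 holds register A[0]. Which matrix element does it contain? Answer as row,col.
L=25->gid=25>>2=6, tid=25&3=1
[0]->row 6+0=6  col 1·2+0=2

6,2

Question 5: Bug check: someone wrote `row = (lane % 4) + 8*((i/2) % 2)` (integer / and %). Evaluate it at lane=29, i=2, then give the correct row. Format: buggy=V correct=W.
buggy=9 correct=15

`(lane % 4) + 8*((i/2) % 2)`[29,2]=>9
lane 29: grp=7 (29/4), tig=1 (29%4)
i=2: r=7+8=15, c=1*2+0=2
row: 9 vs 15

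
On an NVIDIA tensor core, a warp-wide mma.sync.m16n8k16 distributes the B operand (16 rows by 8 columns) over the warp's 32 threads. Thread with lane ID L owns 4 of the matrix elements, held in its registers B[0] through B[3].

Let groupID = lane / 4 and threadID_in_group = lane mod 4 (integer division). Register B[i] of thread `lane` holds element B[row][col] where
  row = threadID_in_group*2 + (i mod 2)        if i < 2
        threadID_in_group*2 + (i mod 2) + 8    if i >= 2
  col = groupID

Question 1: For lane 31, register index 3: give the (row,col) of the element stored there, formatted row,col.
lane 31: gid=7 (31/4), tid=3 (31%4)
i=3: r=3*2+1+8=15, c=gid=7

15,7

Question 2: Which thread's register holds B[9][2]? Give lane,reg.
8,3

c=2->g=2  r=9->rb=1,t=0,b0=1
L=2*4+0=8  i=1*2+1=3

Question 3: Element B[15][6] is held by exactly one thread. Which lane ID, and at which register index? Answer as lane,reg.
27,3

c=6⇒gr=6  r=15⇒Rb=1,th=3,odd=1
L=6*4+3=27  i=1*2+1=3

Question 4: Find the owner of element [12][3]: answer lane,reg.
14,2

c=3→G=3  r=12→rhi=1,T=2,p=0
L=3*4+2=14  i=1*2+0=2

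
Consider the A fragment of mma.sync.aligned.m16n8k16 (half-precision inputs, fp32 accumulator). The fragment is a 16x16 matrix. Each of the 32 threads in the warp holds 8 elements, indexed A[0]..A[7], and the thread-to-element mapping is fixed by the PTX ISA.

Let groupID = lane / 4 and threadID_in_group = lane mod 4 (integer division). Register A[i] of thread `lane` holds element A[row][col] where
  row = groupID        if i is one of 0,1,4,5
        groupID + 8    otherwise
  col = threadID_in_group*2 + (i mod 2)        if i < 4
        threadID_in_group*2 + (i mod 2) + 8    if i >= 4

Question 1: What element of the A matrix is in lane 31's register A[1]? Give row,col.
lane 31->31/4=7, 31 mod 4=3
i=1  r:7+0->7  c:2·3+1+0->7

7,7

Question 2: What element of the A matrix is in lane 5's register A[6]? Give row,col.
lane 5⇒5/4=1, 5 mod 4=1
i=6  r:1+8⇒9  c:2·1+0+8⇒10

9,10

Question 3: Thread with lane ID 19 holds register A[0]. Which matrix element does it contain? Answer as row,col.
19: gr=4,th=3
[0] (4+0,3*2+0+0) = (4,6)

4,6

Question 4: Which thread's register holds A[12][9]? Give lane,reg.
r=12->g=4,rb=1  c=9->cb=1,t=0,b0=1
L=4*4+0=16  i=1*4+1*2+1=7

16,7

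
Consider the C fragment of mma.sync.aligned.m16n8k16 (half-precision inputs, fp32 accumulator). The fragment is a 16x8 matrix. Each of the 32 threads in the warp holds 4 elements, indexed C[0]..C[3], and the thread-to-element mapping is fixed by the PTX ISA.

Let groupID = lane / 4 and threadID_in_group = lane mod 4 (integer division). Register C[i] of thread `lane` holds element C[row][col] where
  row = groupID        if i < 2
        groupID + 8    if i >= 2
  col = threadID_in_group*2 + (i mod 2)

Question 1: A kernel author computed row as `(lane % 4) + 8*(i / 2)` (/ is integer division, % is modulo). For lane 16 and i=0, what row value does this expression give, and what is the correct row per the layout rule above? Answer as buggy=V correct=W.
`(lane % 4) + 8*(i / 2)`[16,0]⇒0
L=16⇒gr=16>>2=4, th=16&3=0
[0]⇒row 4+0=4  col 0·2+0=0
row: 0 vs 4

buggy=0 correct=4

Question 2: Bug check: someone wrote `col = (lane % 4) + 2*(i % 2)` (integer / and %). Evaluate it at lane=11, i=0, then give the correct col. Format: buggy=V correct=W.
`(lane % 4) + 2*(i % 2)`[11,0]->3
11: g=2,t=3
[0] (2+0,3*2+0) = (2,6)
col: 3 vs 6

buggy=3 correct=6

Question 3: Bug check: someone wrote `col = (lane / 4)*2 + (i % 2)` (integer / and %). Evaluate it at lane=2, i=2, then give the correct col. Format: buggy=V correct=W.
`(lane / 4)*2 + (i % 2)`[2,2]⇒0
2: gr=0,th=2
[2] (0+8,2*2+0) = (8,4)
col: 0 vs 4

buggy=0 correct=4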